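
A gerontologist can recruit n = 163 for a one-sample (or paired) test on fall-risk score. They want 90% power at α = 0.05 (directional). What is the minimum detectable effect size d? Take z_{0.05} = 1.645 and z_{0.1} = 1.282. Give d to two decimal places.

For a single sample (or paired design) of n = 163: d_min = (z_{α} + z_β)/√n.
z-sum = 1.645 + 1.282 = 2.927.
d_min = 2.927 / √163 = 2.927 / 12.767 = 0.229.

d_min ≈ 0.23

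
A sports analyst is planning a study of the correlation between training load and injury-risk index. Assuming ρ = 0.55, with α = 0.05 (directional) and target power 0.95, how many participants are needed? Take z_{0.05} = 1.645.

Fisher's z: C = ½·ln((1+r)/(1−r)) = ½·ln(3.4444) = 0.6184.
n = ((z_{α} + z_β)/C)² + 3.
(1.645 + 1.645) / 0.6184 = 3.290 / 0.6184 = 5.320.
n = 5.320² + 3 = 28.30 + 3 = 31.3.
Round up.

n = 32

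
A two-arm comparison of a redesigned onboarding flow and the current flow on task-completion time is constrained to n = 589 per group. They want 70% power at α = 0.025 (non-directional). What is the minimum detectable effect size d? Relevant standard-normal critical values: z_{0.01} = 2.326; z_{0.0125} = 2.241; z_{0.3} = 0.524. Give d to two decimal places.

d_min ≈ 0.16

For two independent groups of n = 589 each: d_min = (z_{α/2} + z_β)·√(2/n).
z-sum = 2.241 + 0.524 = 2.765.
d_min = 2.765 × √(2/589) = 2.765 × 0.0583 = 0.161.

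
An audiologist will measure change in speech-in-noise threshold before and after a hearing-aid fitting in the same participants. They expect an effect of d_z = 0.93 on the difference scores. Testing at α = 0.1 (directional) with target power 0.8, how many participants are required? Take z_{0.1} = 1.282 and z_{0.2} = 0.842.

n = 6 pairs

For a paired (one-sample on differences) test: n = ((z_{α} + z_β) / d)².
z_{α} + z_β = 1.282 + 0.842 = 2.124.
n = (2.124 / 0.93)² = 2.284² = 5.22.
Round up.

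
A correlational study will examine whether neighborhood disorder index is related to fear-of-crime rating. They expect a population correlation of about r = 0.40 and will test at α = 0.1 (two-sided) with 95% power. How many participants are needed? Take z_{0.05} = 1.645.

Fisher's z: C = ½·ln((1+r)/(1−r)) = ½·ln(2.3333) = 0.4236.
n = ((z_{α/2} + z_β)/C)² + 3.
(1.645 + 1.645) / 0.4236 = 3.290 / 0.4236 = 7.767.
n = 7.767² + 3 = 60.32 + 3 = 63.3.
Round up.

n = 64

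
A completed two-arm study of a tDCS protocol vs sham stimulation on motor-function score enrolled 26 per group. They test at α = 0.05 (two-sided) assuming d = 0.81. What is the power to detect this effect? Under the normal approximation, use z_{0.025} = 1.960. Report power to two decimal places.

power ≈ 0.83

For two equal groups, power = Φ(d·√(n/2) − z_{α/2}).
d·√(n/2) = 0.81 × √(26/2) = 0.81 × 3.606 = 2.920.
z_β = 2.920 − 1.960 = 0.960.
Power = Φ(0.960) = 0.832.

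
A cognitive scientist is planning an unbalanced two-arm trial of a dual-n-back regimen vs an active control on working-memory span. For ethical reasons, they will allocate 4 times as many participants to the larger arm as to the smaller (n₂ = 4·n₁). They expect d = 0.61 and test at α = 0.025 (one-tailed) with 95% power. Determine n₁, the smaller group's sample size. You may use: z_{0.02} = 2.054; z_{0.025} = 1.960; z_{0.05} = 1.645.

n₁ = 44

With allocation ratio k = n₂/n₁ = 4, Var(x̄₁−x̄₂) = σ²(1/n₁ + 1/(k·n₁)) = σ²·(k+1)/(k·n₁).
So n₁ = (1 + 1/k)·((z_{α} + z_β)/d)² = 1.250 × (3.605/0.61)².
n₁ = 1.250 × 34.93 = 43.7.
Round up: n₁ = 44, giving n₂ = 4 × 44 = 176.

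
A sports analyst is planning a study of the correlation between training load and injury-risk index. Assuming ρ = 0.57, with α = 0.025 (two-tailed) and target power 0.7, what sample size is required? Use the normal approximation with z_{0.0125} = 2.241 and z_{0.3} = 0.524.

n = 22

Fisher's z: C = ½·ln((1+r)/(1−r)) = ½·ln(3.6512) = 0.6475.
n = ((z_{α/2} + z_β)/C)² + 3.
(2.241 + 0.524) / 0.6475 = 2.765 / 0.6475 = 4.270.
n = 4.270² + 3 = 18.24 + 3 = 21.2.
Round up.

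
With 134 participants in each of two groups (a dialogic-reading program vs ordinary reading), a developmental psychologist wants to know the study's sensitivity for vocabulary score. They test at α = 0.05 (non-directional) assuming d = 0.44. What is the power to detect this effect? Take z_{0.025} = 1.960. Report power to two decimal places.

For two equal groups, power = Φ(d·√(n/2) − z_{α/2}).
d·√(n/2) = 0.44 × √(134/2) = 0.44 × 8.185 = 3.602.
z_β = 3.602 − 1.960 = 1.642.
Power = Φ(1.642) = 0.950.

power ≈ 0.95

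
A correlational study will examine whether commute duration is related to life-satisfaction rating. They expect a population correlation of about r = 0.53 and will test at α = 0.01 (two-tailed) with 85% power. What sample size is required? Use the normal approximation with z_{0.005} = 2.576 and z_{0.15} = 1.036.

n = 41

Fisher's z: C = ½·ln((1+r)/(1−r)) = ½·ln(3.2553) = 0.5901.
n = ((z_{α/2} + z_β)/C)² + 3.
(2.576 + 1.036) / 0.5901 = 3.612 / 0.5901 = 6.121.
n = 6.121² + 3 = 37.47 + 3 = 40.5.
Round up.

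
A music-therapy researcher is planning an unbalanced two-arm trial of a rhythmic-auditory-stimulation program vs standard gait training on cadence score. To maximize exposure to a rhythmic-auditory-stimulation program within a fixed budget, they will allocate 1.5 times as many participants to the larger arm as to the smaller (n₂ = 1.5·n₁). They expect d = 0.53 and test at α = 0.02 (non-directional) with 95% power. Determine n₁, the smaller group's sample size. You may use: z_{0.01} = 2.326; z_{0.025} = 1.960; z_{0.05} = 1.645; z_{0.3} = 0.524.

With allocation ratio k = n₂/n₁ = 1.5, Var(x̄₁−x̄₂) = σ²(1/n₁ + 1/(k·n₁)) = σ²·(k+1)/(k·n₁).
So n₁ = (1 + 1/k)·((z_{α/2} + z_β)/d)² = 1.667 × (3.971/0.53)².
n₁ = 1.667 × 56.14 = 93.6.
Round up: n₁ = 94, giving n₂ = 1.5 × 94 = 141.

n₁ = 94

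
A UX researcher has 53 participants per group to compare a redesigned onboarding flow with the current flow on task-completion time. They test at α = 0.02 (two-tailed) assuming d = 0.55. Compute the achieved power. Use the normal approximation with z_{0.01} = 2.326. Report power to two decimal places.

power ≈ 0.69

For two equal groups, power = Φ(d·√(n/2) − z_{α/2}).
d·√(n/2) = 0.55 × √(53/2) = 0.55 × 5.148 = 2.831.
z_β = 2.831 − 2.326 = 0.505.
Power = Φ(0.505) = 0.693.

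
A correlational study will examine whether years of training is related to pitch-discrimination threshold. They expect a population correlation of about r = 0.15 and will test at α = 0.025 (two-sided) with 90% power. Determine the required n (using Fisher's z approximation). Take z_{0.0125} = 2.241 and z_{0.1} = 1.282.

Fisher's z: C = ½·ln((1+r)/(1−r)) = ½·ln(1.3529) = 0.1511.
n = ((z_{α/2} + z_β)/C)² + 3.
(2.241 + 1.282) / 0.1511 = 3.523 / 0.1511 = 23.316.
n = 23.316² + 3 = 543.62 + 3 = 546.6.
Round up.

n = 547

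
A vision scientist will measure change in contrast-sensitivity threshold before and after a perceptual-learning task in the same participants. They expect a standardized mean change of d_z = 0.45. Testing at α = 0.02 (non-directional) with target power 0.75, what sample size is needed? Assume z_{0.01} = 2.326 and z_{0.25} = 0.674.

For a paired (one-sample on differences) test: n = ((z_{α/2} + z_β) / d)².
z_{α/2} + z_β = 2.326 + 0.674 = 3.000.
n = (3.000 / 0.45)² = 6.667² = 44.44.
Round up.

n = 45 pairs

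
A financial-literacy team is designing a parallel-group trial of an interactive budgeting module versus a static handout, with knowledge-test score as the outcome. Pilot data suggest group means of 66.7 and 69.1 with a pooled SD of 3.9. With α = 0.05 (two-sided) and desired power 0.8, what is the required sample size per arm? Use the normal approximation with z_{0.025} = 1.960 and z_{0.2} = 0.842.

n = 42 per group

Cohen's d = |M₁ − M₂| / SD_pooled = |66.7 − 69.1| / 3.9 = 2.4 / 3.9 = 0.615.
For two independent groups with equal n: n = 2·((z_{α/2} + z_β) / d)².
z_{α/2} + z_β = 1.960 + 0.842 = 2.802.
n = 2 × (2.802 / 0.615)² = 2 × 4.556² = 2 × 20.76 = 41.5.
Round up to the next whole participant.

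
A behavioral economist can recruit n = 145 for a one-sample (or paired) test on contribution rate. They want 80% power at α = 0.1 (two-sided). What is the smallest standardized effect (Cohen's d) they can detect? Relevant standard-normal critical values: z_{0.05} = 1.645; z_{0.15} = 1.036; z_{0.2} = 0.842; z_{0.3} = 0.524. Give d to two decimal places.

d_min ≈ 0.21

For a single sample (or paired design) of n = 145: d_min = (z_{α/2} + z_β)/√n.
z-sum = 1.645 + 0.842 = 2.487.
d_min = 2.487 / √145 = 2.487 / 12.042 = 0.207.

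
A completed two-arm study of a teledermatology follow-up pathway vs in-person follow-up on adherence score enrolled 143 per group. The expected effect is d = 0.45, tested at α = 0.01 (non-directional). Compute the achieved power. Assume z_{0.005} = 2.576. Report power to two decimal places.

power ≈ 0.89

For two equal groups, power = Φ(d·√(n/2) − z_{α/2}).
d·√(n/2) = 0.45 × √(143/2) = 0.45 × 8.456 = 3.805.
z_β = 3.805 − 2.576 = 1.229.
Power = Φ(1.229) = 0.890.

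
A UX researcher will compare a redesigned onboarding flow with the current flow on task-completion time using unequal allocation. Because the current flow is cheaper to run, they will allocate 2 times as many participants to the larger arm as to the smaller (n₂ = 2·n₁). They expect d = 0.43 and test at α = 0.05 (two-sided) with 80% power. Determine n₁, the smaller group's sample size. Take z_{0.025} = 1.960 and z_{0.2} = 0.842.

With allocation ratio k = n₂/n₁ = 2, Var(x̄₁−x̄₂) = σ²(1/n₁ + 1/(k·n₁)) = σ²·(k+1)/(k·n₁).
So n₁ = (1 + 1/k)·((z_{α/2} + z_β)/d)² = 1.500 × (2.802/0.43)².
n₁ = 1.500 × 42.46 = 63.7.
Round up: n₁ = 64, giving n₂ = 2 × 64 = 128.

n₁ = 64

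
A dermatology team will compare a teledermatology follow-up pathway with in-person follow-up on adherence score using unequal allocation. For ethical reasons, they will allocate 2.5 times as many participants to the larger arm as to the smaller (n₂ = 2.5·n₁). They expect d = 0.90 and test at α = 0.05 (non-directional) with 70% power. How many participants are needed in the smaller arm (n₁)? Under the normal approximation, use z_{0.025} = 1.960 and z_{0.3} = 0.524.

n₁ = 11

With allocation ratio k = n₂/n₁ = 2.5, Var(x̄₁−x̄₂) = σ²(1/n₁ + 1/(k·n₁)) = σ²·(k+1)/(k·n₁).
So n₁ = (1 + 1/k)·((z_{α/2} + z_β)/d)² = 1.400 × (2.484/0.90)².
n₁ = 1.400 × 7.62 = 10.7.
Round up: n₁ = 11, giving n₂ = ⌈2.5 × 11⌉ = ⌈27.5⌉ = 28.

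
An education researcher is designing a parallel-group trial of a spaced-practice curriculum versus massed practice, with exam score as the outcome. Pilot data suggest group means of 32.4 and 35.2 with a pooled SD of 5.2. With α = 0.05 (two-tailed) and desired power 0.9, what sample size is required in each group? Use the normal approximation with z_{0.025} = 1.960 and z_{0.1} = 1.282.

Cohen's d = |M₁ − M₂| / SD_pooled = |32.4 − 35.2| / 5.2 = 2.8 / 5.2 = 0.538.
For two independent groups with equal n: n = 2·((z_{α/2} + z_β) / d)².
z_{α/2} + z_β = 1.960 + 1.282 = 3.242.
n = 2 × (3.242 / 0.538)² = 2 × 6.026² = 2 × 36.31 = 72.6.
Round up to the next whole participant.

n = 73 per group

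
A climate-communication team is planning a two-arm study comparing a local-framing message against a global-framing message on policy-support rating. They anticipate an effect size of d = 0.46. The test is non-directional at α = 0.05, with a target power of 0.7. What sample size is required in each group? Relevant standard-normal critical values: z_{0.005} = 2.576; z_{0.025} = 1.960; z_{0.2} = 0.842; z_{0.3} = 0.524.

n = 59 per group

For two independent groups with equal n: n = 2·((z_{α/2} + z_β) / d)².
z_{α/2} + z_β = 1.960 + 0.524 = 2.484.
n = 2 × (2.484 / 0.46)² = 2 × 5.400² = 2 × 29.16 = 58.3.
Round up to the next whole participant.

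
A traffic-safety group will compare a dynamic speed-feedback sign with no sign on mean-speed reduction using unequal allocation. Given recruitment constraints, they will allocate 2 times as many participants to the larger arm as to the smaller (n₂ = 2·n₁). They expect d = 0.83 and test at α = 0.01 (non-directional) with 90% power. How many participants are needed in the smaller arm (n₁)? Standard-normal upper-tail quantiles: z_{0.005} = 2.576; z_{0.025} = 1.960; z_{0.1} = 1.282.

With allocation ratio k = n₂/n₁ = 2, Var(x̄₁−x̄₂) = σ²(1/n₁ + 1/(k·n₁)) = σ²·(k+1)/(k·n₁).
So n₁ = (1 + 1/k)·((z_{α/2} + z_β)/d)² = 1.500 × (3.858/0.83)².
n₁ = 1.500 × 21.61 = 32.4.
Round up: n₁ = 33, giving n₂ = 2 × 33 = 66.

n₁ = 33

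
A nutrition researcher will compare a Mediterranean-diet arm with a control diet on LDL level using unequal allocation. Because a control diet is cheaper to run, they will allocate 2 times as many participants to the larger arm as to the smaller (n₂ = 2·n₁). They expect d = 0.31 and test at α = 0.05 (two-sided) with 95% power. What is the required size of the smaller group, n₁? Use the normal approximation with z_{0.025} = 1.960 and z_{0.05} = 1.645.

n₁ = 203

With allocation ratio k = n₂/n₁ = 2, Var(x̄₁−x̄₂) = σ²(1/n₁ + 1/(k·n₁)) = σ²·(k+1)/(k·n₁).
So n₁ = (1 + 1/k)·((z_{α/2} + z_β)/d)² = 1.500 × (3.605/0.31)².
n₁ = 1.500 × 135.23 = 202.9.
Round up: n₁ = 203, giving n₂ = 2 × 203 = 406.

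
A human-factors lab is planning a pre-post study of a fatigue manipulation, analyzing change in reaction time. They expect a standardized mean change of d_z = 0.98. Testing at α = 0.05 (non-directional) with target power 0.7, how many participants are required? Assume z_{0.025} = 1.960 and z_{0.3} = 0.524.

n = 7 pairs

For a paired (one-sample on differences) test: n = ((z_{α/2} + z_β) / d)².
z_{α/2} + z_β = 1.960 + 0.524 = 2.484.
n = (2.484 / 0.98)² = 2.535² = 6.42.
Round up.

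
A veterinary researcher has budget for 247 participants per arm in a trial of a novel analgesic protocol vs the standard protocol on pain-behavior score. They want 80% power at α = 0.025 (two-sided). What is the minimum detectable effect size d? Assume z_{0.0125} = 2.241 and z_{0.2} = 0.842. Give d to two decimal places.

For two independent groups of n = 247 each: d_min = (z_{α/2} + z_β)·√(2/n).
z-sum = 2.241 + 0.842 = 3.083.
d_min = 3.083 × √(2/247) = 3.083 × 0.0900 = 0.277.

d_min ≈ 0.28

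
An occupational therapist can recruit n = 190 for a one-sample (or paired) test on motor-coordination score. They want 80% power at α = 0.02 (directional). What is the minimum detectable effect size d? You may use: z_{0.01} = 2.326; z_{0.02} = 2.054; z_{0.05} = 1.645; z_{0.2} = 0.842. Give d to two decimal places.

d_min ≈ 0.21

For a single sample (or paired design) of n = 190: d_min = (z_{α} + z_β)/√n.
z-sum = 2.054 + 0.842 = 2.896.
d_min = 2.896 / √190 = 2.896 / 13.784 = 0.210.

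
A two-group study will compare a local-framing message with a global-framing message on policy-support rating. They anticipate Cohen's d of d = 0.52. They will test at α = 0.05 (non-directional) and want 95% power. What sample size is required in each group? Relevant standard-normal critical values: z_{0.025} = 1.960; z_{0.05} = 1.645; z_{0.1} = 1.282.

n = 97 per group

For two independent groups with equal n: n = 2·((z_{α/2} + z_β) / d)².
z_{α/2} + z_β = 1.960 + 1.645 = 3.605.
n = 2 × (3.605 / 0.52)² = 2 × 6.933² = 2 × 48.06 = 96.1.
Round up to the next whole participant.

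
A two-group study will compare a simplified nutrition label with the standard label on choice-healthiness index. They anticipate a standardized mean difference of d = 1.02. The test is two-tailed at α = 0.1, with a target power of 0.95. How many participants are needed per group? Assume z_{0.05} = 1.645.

For two independent groups with equal n: n = 2·((z_{α/2} + z_β) / d)².
z_{α/2} + z_β = 1.645 + 1.645 = 3.290.
n = 2 × (3.290 / 1.02)² = 2 × 3.225² = 2 × 10.40 = 20.8.
Round up to the next whole participant.

n = 21 per group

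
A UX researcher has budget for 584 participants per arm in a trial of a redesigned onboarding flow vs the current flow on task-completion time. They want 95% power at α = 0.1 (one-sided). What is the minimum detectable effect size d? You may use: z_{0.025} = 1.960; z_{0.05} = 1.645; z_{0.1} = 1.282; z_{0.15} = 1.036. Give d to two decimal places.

d_min ≈ 0.17

For two independent groups of n = 584 each: d_min = (z_{α} + z_β)·√(2/n).
z-sum = 1.282 + 1.645 = 2.927.
d_min = 2.927 × √(2/584) = 2.927 × 0.0585 = 0.171.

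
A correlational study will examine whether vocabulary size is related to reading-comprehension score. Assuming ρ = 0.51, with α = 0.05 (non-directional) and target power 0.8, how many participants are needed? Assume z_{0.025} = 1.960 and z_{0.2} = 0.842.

n = 28

Fisher's z: C = ½·ln((1+r)/(1−r)) = ½·ln(3.0816) = 0.5627.
n = ((z_{α/2} + z_β)/C)² + 3.
(1.960 + 0.842) / 0.5627 = 2.802 / 0.5627 = 4.980.
n = 4.980² + 3 = 24.80 + 3 = 27.8.
Round up.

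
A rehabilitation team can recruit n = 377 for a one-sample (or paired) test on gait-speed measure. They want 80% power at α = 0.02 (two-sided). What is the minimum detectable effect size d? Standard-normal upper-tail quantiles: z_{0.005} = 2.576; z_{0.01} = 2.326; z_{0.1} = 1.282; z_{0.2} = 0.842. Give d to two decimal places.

d_min ≈ 0.16

For a single sample (or paired design) of n = 377: d_min = (z_{α/2} + z_β)/√n.
z-sum = 2.326 + 0.842 = 3.168.
d_min = 3.168 / √377 = 3.168 / 19.416 = 0.163.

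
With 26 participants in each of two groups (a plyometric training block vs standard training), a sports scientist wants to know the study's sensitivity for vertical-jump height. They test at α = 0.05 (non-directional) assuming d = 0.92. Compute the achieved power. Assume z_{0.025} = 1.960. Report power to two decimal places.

For two equal groups, power = Φ(d·√(n/2) − z_{α/2}).
d·√(n/2) = 0.92 × √(26/2) = 0.92 × 3.606 = 3.317.
z_β = 3.317 − 1.960 = 1.357.
Power = Φ(1.357) = 0.913.

power ≈ 0.91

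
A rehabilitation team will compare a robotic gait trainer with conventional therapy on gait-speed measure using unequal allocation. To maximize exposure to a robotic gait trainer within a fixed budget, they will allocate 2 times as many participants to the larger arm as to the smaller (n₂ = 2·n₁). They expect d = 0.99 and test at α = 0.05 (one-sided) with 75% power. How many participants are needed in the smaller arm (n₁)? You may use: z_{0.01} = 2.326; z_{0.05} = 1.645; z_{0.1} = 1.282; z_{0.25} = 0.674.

With allocation ratio k = n₂/n₁ = 2, Var(x̄₁−x̄₂) = σ²(1/n₁ + 1/(k·n₁)) = σ²·(k+1)/(k·n₁).
So n₁ = (1 + 1/k)·((z_{α} + z_β)/d)² = 1.500 × (2.319/0.99)².
n₁ = 1.500 × 5.49 = 8.2.
Round up: n₁ = 9, giving n₂ = 2 × 9 = 18.

n₁ = 9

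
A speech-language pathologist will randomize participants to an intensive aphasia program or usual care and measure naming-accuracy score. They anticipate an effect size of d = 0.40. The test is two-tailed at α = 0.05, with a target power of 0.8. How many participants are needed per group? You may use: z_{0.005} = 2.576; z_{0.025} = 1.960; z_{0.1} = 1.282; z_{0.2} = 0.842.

For two independent groups with equal n: n = 2·((z_{α/2} + z_β) / d)².
z_{α/2} + z_β = 1.960 + 0.842 = 2.802.
n = 2 × (2.802 / 0.40)² = 2 × 7.005² = 2 × 49.07 = 98.1.
Round up to the next whole participant.

n = 99 per group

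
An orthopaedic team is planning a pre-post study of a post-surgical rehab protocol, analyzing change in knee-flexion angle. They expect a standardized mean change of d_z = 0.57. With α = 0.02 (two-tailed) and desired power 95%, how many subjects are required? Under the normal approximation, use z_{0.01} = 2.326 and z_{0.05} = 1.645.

For a paired (one-sample on differences) test: n = ((z_{α/2} + z_β) / d)².
z_{α/2} + z_β = 2.326 + 1.645 = 3.971.
n = (3.971 / 0.57)² = 6.967² = 48.53.
Round up.

n = 49 pairs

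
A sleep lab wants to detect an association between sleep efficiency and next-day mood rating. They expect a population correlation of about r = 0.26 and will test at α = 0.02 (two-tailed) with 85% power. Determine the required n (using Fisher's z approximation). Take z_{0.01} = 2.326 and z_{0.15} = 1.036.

Fisher's z: C = ½·ln((1+r)/(1−r)) = ½·ln(1.7027) = 0.2661.
n = ((z_{α/2} + z_β)/C)² + 3.
(2.326 + 1.036) / 0.2661 = 3.362 / 0.2661 = 12.634.
n = 12.634² + 3 = 159.63 + 3 = 162.6.
Round up.

n = 163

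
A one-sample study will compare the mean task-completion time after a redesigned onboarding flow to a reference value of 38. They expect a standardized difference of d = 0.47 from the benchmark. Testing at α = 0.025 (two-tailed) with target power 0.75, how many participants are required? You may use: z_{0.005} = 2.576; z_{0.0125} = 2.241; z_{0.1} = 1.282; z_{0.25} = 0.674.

n = 39

For a one-sample test: n = ((z_{α/2} + z_β) / d)².
z_{α/2} + z_β = 2.241 + 0.674 = 2.915.
n = (2.915 / 0.47)² = 6.202² = 38.47.
Round up.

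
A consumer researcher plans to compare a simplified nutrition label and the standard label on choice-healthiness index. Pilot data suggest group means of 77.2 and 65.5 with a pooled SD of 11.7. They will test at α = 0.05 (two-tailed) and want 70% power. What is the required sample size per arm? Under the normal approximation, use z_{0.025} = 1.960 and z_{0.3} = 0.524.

n = 13 per group

Cohen's d = |M₁ − M₂| / SD_pooled = |77.2 − 65.5| / 11.7 = 11.7 / 11.7 = 1.000.
For two independent groups with equal n: n = 2·((z_{α/2} + z_β) / d)².
z_{α/2} + z_β = 1.960 + 0.524 = 2.484.
n = 2 × (2.484 / 1.000)² = 2 × 2.484² = 2 × 6.17 = 12.3.
Round up to the next whole participant.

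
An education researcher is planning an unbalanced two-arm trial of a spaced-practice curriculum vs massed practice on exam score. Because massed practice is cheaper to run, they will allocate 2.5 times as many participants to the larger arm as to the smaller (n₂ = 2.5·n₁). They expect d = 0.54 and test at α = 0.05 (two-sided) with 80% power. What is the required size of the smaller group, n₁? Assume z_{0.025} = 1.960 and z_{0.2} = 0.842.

n₁ = 38

With allocation ratio k = n₂/n₁ = 2.5, Var(x̄₁−x̄₂) = σ²(1/n₁ + 1/(k·n₁)) = σ²·(k+1)/(k·n₁).
So n₁ = (1 + 1/k)·((z_{α/2} + z_β)/d)² = 1.400 × (2.802/0.54)².
n₁ = 1.400 × 26.92 = 37.7.
Round up: n₁ = 38, giving n₂ = 2.5 × 38 = 95.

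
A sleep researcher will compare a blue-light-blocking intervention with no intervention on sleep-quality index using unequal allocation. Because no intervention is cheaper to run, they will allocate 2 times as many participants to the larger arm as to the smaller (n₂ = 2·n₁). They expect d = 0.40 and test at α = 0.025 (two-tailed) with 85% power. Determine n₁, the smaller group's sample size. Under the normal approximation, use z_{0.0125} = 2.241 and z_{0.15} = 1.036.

n₁ = 101

With allocation ratio k = n₂/n₁ = 2, Var(x̄₁−x̄₂) = σ²(1/n₁ + 1/(k·n₁)) = σ²·(k+1)/(k·n₁).
So n₁ = (1 + 1/k)·((z_{α/2} + z_β)/d)² = 1.500 × (3.277/0.40)².
n₁ = 1.500 × 67.12 = 100.7.
Round up: n₁ = 101, giving n₂ = 2 × 101 = 202.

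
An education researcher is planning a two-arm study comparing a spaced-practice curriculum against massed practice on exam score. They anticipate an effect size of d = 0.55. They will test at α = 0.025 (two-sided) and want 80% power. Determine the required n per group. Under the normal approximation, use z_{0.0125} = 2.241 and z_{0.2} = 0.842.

n = 63 per group

For two independent groups with equal n: n = 2·((z_{α/2} + z_β) / d)².
z_{α/2} + z_β = 2.241 + 0.842 = 3.083.
n = 2 × (3.083 / 0.55)² = 2 × 5.605² = 2 × 31.42 = 62.8.
Round up to the next whole participant.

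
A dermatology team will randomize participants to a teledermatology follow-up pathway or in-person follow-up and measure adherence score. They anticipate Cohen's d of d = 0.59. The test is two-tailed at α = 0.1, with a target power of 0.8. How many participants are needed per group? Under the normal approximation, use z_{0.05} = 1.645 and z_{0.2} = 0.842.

n = 36 per group

For two independent groups with equal n: n = 2·((z_{α/2} + z_β) / d)².
z_{α/2} + z_β = 1.645 + 0.842 = 2.487.
n = 2 × (2.487 / 0.59)² = 2 × 4.215² = 2 × 17.77 = 35.5.
Round up to the next whole participant.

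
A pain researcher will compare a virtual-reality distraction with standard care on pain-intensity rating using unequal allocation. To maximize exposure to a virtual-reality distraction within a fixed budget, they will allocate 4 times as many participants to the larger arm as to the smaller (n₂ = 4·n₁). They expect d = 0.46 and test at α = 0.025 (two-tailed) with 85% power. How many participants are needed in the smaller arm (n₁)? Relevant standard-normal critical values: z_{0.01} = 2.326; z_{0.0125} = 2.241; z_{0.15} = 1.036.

With allocation ratio k = n₂/n₁ = 4, Var(x̄₁−x̄₂) = σ²(1/n₁ + 1/(k·n₁)) = σ²·(k+1)/(k·n₁).
So n₁ = (1 + 1/k)·((z_{α/2} + z_β)/d)² = 1.250 × (3.277/0.46)².
n₁ = 1.250 × 50.75 = 63.4.
Round up: n₁ = 64, giving n₂ = 4 × 64 = 256.

n₁ = 64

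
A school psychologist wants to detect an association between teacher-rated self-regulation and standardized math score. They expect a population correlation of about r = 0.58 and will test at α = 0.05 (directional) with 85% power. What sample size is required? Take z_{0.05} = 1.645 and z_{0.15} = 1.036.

n = 20

Fisher's z: C = ½·ln((1+r)/(1−r)) = ½·ln(3.7619) = 0.6625.
n = ((z_{α} + z_β)/C)² + 3.
(1.645 + 1.036) / 0.6625 = 2.681 / 0.6625 = 4.047.
n = 4.047² + 3 = 16.38 + 3 = 19.4.
Round up.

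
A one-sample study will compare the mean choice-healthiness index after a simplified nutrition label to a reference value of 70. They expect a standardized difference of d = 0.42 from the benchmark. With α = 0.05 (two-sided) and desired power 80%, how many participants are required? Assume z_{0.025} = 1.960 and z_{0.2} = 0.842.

For a one-sample test: n = ((z_{α/2} + z_β) / d)².
z_{α/2} + z_β = 1.960 + 0.842 = 2.802.
n = (2.802 / 0.42)² = 6.671² = 44.51.
Round up.

n = 45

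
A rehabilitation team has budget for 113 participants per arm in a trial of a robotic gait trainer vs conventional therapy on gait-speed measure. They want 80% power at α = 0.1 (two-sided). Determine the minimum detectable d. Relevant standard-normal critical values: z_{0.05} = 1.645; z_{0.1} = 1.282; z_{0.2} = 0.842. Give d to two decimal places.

d_min ≈ 0.33

For two independent groups of n = 113 each: d_min = (z_{α/2} + z_β)·√(2/n).
z-sum = 1.645 + 0.842 = 2.487.
d_min = 2.487 × √(2/113) = 2.487 × 0.1330 = 0.331.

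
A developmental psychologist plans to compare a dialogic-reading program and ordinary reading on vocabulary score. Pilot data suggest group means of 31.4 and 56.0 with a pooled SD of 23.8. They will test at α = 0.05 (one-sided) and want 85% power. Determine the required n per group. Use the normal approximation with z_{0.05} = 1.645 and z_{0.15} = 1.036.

Cohen's d = |M₁ − M₂| / SD_pooled = |31.4 − 56.0| / 23.8 = 24.6 / 23.8 = 1.034.
For two independent groups with equal n: n = 2·((z_{α} + z_β) / d)².
z_{α} + z_β = 1.645 + 1.036 = 2.681.
n = 2 × (2.681 / 1.034)² = 2 × 2.593² = 2 × 6.72 = 13.4.
Round up to the next whole participant.

n = 14 per group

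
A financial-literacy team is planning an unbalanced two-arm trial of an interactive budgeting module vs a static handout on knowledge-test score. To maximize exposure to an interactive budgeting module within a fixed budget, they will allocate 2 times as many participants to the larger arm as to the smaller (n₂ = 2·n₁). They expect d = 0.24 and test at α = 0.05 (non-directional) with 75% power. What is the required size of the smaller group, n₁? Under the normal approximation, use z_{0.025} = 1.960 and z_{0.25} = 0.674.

n₁ = 181

With allocation ratio k = n₂/n₁ = 2, Var(x̄₁−x̄₂) = σ²(1/n₁ + 1/(k·n₁)) = σ²·(k+1)/(k·n₁).
So n₁ = (1 + 1/k)·((z_{α/2} + z_β)/d)² = 1.500 × (2.634/0.24)².
n₁ = 1.500 × 120.45 = 180.7.
Round up: n₁ = 181, giving n₂ = 2 × 181 = 362.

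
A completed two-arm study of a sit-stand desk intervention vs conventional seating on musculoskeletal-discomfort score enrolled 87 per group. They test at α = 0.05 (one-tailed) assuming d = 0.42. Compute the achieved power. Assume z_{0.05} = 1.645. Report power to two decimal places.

For two equal groups, power = Φ(d·√(n/2) − z_{α}).
d·√(n/2) = 0.42 × √(87/2) = 0.42 × 6.595 = 2.770.
z_β = 2.770 − 1.645 = 1.125.
Power = Φ(1.125) = 0.870.

power ≈ 0.87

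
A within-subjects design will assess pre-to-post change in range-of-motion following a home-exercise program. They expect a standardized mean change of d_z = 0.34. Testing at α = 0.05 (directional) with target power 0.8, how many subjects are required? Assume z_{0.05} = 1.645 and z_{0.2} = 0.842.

For a paired (one-sample on differences) test: n = ((z_{α} + z_β) / d)².
z_{α} + z_β = 1.645 + 0.842 = 2.487.
n = (2.487 / 0.34)² = 7.315² = 53.50.
Round up.

n = 54 pairs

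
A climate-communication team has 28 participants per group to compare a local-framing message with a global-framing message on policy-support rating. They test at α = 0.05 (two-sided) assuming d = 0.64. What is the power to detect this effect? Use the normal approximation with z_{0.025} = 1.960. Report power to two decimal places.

For two equal groups, power = Φ(d·√(n/2) − z_{α/2}).
d·√(n/2) = 0.64 × √(28/2) = 0.64 × 3.742 = 2.395.
z_β = 2.395 − 1.960 = 0.435.
Power = Φ(0.435) = 0.668.

power ≈ 0.67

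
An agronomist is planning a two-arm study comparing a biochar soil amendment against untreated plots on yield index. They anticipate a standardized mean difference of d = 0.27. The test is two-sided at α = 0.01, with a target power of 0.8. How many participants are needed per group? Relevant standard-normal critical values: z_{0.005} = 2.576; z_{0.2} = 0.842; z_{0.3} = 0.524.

For two independent groups with equal n: n = 2·((z_{α/2} + z_β) / d)².
z_{α/2} + z_β = 2.576 + 0.842 = 3.418.
n = 2 × (3.418 / 0.27)² = 2 × 12.659² = 2 × 160.26 = 320.5.
Round up to the next whole participant.

n = 321 per group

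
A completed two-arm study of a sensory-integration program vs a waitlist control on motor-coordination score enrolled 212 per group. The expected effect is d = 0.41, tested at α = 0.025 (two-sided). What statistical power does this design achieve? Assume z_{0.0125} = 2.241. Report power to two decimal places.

power ≈ 0.98

For two equal groups, power = Φ(d·√(n/2) − z_{α/2}).
d·√(n/2) = 0.41 × √(212/2) = 0.41 × 10.296 = 4.221.
z_β = 4.221 − 2.241 = 1.980.
Power = Φ(1.980) = 0.976.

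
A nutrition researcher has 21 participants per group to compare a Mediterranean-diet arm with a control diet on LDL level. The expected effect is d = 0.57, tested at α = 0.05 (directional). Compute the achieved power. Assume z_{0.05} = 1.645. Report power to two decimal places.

power ≈ 0.58

For two equal groups, power = Φ(d·√(n/2) − z_{α}).
d·√(n/2) = 0.57 × √(21/2) = 0.57 × 3.240 = 1.847.
z_β = 1.847 − 1.645 = 0.202.
Power = Φ(0.202) = 0.580.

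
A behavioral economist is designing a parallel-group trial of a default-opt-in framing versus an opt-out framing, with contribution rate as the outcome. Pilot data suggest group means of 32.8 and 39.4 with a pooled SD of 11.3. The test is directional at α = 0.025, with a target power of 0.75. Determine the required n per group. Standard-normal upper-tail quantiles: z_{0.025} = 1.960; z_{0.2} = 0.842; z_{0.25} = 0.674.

Cohen's d = |M₁ − M₂| / SD_pooled = |32.8 − 39.4| / 11.3 = 6.6 / 11.3 = 0.584.
For two independent groups with equal n: n = 2·((z_{α} + z_β) / d)².
z_{α} + z_β = 1.960 + 0.674 = 2.634.
n = 2 × (2.634 / 0.584)² = 2 × 4.510² = 2 × 20.34 = 40.7.
Round up to the next whole participant.

n = 41 per group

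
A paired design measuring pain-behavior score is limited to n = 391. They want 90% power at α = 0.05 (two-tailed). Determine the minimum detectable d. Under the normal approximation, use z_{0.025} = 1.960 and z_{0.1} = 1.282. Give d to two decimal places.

d_min ≈ 0.16

For a single sample (or paired design) of n = 391: d_min = (z_{α/2} + z_β)/√n.
z-sum = 1.960 + 1.282 = 3.242.
d_min = 3.242 / √391 = 3.242 / 19.774 = 0.164.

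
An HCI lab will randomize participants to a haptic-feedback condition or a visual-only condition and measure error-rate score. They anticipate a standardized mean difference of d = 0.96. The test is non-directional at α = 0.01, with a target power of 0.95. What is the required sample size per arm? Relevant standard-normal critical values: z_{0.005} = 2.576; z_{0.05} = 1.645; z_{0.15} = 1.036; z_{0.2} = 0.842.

n = 39 per group

For two independent groups with equal n: n = 2·((z_{α/2} + z_β) / d)².
z_{α/2} + z_β = 2.576 + 1.645 = 4.221.
n = 2 × (4.221 / 0.96)² = 2 × 4.397² = 2 × 19.33 = 38.7.
Round up to the next whole participant.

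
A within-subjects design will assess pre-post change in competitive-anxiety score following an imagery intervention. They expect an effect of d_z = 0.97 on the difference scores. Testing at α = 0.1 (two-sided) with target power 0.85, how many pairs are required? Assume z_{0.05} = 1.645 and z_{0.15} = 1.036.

n = 8 pairs

For a paired (one-sample on differences) test: n = ((z_{α/2} + z_β) / d)².
z_{α/2} + z_β = 1.645 + 1.036 = 2.681.
n = (2.681 / 0.97)² = 2.764² = 7.64.
Round up.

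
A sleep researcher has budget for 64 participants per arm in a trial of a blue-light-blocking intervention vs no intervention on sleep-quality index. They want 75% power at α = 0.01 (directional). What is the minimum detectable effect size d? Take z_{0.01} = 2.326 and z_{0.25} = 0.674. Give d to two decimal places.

d_min ≈ 0.53

For two independent groups of n = 64 each: d_min = (z_{α} + z_β)·√(2/n).
z-sum = 2.326 + 0.674 = 3.000.
d_min = 3.000 × √(2/64) = 3.000 × 0.1768 = 0.530.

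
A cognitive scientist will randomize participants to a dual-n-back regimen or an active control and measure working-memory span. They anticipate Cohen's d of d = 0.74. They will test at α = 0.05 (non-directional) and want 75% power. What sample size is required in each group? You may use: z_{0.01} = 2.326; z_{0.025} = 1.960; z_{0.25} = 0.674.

For two independent groups with equal n: n = 2·((z_{α/2} + z_β) / d)².
z_{α/2} + z_β = 1.960 + 0.674 = 2.634.
n = 2 × (2.634 / 0.74)² = 2 × 3.559² = 2 × 12.67 = 25.3.
Round up to the next whole participant.

n = 26 per group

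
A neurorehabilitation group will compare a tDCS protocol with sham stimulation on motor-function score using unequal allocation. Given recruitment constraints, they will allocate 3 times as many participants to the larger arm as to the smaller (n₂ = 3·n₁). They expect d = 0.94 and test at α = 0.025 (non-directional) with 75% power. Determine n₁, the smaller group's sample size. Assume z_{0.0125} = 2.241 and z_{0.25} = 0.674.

With allocation ratio k = n₂/n₁ = 3, Var(x̄₁−x̄₂) = σ²(1/n₁ + 1/(k·n₁)) = σ²·(k+1)/(k·n₁).
So n₁ = (1 + 1/k)·((z_{α/2} + z_β)/d)² = 1.333 × (2.915/0.94)².
n₁ = 1.333 × 9.62 = 12.8.
Round up: n₁ = 13, giving n₂ = 3 × 13 = 39.

n₁ = 13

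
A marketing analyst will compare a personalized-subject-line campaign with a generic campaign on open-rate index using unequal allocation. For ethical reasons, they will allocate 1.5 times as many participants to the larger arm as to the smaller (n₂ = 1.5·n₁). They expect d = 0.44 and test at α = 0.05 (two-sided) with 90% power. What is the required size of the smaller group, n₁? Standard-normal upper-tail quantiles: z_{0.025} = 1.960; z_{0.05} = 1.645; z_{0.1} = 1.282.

With allocation ratio k = n₂/n₁ = 1.5, Var(x̄₁−x̄₂) = σ²(1/n₁ + 1/(k·n₁)) = σ²·(k+1)/(k·n₁).
So n₁ = (1 + 1/k)·((z_{α/2} + z_β)/d)² = 1.667 × (3.242/0.44)².
n₁ = 1.667 × 54.29 = 90.5.
Round up: n₁ = 91, giving n₂ = ⌈1.5 × 91⌉ = ⌈136.5⌉ = 137.

n₁ = 91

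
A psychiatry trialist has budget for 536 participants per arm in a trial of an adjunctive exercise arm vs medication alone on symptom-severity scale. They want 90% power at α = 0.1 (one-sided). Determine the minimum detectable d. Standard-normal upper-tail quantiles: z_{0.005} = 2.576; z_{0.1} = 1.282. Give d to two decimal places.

For two independent groups of n = 536 each: d_min = (z_{α} + z_β)·√(2/n).
z-sum = 1.282 + 1.282 = 2.564.
d_min = 2.564 × √(2/536) = 2.564 × 0.0611 = 0.157.

d_min ≈ 0.16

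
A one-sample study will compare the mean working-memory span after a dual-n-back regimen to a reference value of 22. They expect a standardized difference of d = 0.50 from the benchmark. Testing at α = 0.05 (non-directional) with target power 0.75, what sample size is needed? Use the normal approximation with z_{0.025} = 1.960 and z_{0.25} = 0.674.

For a one-sample test: n = ((z_{α/2} + z_β) / d)².
z_{α/2} + z_β = 1.960 + 0.674 = 2.634.
n = (2.634 / 0.50)² = 5.268² = 27.75.
Round up.

n = 28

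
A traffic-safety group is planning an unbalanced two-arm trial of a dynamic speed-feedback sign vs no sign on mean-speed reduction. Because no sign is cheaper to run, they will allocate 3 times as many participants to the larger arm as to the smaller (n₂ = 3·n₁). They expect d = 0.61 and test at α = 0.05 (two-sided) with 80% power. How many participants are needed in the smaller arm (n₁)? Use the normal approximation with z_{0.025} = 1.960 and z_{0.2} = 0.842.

n₁ = 29

With allocation ratio k = n₂/n₁ = 3, Var(x̄₁−x̄₂) = σ²(1/n₁ + 1/(k·n₁)) = σ²·(k+1)/(k·n₁).
So n₁ = (1 + 1/k)·((z_{α/2} + z_β)/d)² = 1.333 × (2.802/0.61)².
n₁ = 1.333 × 21.10 = 28.1.
Round up: n₁ = 29, giving n₂ = 3 × 29 = 87.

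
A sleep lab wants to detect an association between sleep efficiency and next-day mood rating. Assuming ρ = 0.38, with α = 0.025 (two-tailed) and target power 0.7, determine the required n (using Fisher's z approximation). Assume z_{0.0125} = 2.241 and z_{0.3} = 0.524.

Fisher's z: C = ½·ln((1+r)/(1−r)) = ½·ln(2.2258) = 0.4001.
n = ((z_{α/2} + z_β)/C)² + 3.
(2.241 + 0.524) / 0.4001 = 2.765 / 0.4001 = 6.911.
n = 6.911² + 3 = 47.76 + 3 = 50.8.
Round up.

n = 51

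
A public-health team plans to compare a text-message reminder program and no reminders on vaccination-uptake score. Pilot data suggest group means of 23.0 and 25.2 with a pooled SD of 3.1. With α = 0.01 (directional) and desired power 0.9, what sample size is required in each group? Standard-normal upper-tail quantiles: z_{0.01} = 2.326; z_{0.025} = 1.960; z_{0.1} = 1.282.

n = 52 per group

Cohen's d = |M₁ − M₂| / SD_pooled = |23.0 − 25.2| / 3.1 = 2.2 / 3.1 = 0.710.
For two independent groups with equal n: n = 2·((z_{α} + z_β) / d)².
z_{α} + z_β = 2.326 + 1.282 = 3.608.
n = 2 × (3.608 / 0.710)² = 2 × 5.082² = 2 × 25.82 = 51.6.
Round up to the next whole participant.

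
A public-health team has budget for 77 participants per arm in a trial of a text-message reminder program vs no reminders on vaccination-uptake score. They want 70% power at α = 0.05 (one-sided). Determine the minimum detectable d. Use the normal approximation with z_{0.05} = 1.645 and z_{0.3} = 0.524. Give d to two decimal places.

d_min ≈ 0.35

For two independent groups of n = 77 each: d_min = (z_{α} + z_β)·√(2/n).
z-sum = 1.645 + 0.524 = 2.169.
d_min = 2.169 × √(2/77) = 2.169 × 0.1612 = 0.350.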